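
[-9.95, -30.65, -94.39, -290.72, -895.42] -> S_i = -9.95*3.08^i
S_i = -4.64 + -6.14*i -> [-4.64, -10.78, -16.92, -23.06, -29.2]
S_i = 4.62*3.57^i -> [4.62, 16.49, 58.88, 210.21, 750.44]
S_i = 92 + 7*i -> [92, 99, 106, 113, 120]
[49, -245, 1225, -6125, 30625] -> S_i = 49*-5^i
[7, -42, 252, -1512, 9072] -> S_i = 7*-6^i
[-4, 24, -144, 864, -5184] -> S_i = -4*-6^i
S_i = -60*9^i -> [-60, -540, -4860, -43740, -393660]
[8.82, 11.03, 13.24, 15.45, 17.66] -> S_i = 8.82 + 2.21*i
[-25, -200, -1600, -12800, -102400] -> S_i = -25*8^i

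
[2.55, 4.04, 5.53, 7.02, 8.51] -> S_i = 2.55 + 1.49*i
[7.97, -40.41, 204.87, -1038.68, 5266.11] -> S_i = 7.97*(-5.07)^i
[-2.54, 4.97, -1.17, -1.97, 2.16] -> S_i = Random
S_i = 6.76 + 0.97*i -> [6.76, 7.73, 8.7, 9.67, 10.64]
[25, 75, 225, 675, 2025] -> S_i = 25*3^i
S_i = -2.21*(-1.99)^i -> [-2.21, 4.4, -8.75, 17.42, -34.66]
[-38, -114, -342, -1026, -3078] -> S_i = -38*3^i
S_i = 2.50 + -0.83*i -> [2.5, 1.67, 0.84, 0.01, -0.82]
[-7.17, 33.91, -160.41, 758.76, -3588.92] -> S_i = -7.17*(-4.73)^i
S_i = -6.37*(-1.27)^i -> [-6.37, 8.09, -10.27, 13.05, -16.57]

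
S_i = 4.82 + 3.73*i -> [4.82, 8.55, 12.28, 16.01, 19.74]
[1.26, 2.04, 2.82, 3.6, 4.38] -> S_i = 1.26 + 0.78*i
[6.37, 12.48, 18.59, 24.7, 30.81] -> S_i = 6.37 + 6.11*i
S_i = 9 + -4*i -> [9, 5, 1, -3, -7]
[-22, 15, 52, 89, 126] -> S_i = -22 + 37*i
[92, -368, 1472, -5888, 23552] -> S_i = 92*-4^i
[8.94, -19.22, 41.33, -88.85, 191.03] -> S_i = 8.94*(-2.15)^i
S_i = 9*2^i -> [9, 18, 36, 72, 144]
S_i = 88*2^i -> [88, 176, 352, 704, 1408]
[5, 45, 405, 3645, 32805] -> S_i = 5*9^i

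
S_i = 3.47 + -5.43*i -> [3.47, -1.96, -7.39, -12.82, -18.25]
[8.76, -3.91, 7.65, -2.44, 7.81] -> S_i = Random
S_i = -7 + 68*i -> [-7, 61, 129, 197, 265]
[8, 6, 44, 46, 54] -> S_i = Random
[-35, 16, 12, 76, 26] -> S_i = Random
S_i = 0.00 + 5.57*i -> [0.0, 5.57, 11.14, 16.71, 22.28]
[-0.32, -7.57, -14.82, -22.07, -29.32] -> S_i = -0.32 + -7.25*i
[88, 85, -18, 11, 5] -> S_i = Random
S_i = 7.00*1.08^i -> [7.0, 7.56, 8.16, 8.82, 9.52]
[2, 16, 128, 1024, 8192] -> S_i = 2*8^i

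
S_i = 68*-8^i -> [68, -544, 4352, -34816, 278528]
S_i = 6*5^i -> [6, 30, 150, 750, 3750]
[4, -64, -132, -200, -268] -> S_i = 4 + -68*i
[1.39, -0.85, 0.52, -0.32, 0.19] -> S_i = 1.39*(-0.61)^i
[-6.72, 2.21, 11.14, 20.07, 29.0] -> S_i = -6.72 + 8.93*i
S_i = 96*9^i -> [96, 864, 7776, 69984, 629856]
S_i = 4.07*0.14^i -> [4.07, 0.57, 0.08, 0.01, 0.0]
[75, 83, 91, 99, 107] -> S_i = 75 + 8*i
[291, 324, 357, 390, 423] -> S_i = 291 + 33*i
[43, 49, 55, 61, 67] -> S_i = 43 + 6*i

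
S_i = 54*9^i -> [54, 486, 4374, 39366, 354294]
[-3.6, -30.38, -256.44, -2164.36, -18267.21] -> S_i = -3.60*8.44^i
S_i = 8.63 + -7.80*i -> [8.63, 0.83, -6.97, -14.77, -22.57]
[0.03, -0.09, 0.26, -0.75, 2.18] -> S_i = 0.03*(-2.92)^i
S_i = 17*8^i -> [17, 136, 1088, 8704, 69632]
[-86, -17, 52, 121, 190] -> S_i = -86 + 69*i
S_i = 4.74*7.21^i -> [4.74, 34.18, 246.4, 1776.58, 12809.12]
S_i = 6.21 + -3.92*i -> [6.21, 2.29, -1.63, -5.55, -9.47]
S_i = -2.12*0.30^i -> [-2.12, -0.64, -0.19, -0.06, -0.02]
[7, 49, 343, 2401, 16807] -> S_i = 7*7^i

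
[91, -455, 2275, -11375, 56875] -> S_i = 91*-5^i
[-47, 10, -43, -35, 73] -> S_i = Random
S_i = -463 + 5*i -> [-463, -458, -453, -448, -443]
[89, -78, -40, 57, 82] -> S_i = Random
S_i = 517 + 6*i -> [517, 523, 529, 535, 541]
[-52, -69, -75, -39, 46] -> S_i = Random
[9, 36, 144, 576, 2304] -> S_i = 9*4^i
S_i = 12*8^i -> [12, 96, 768, 6144, 49152]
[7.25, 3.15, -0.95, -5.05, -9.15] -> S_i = 7.25 + -4.10*i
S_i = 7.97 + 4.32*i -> [7.97, 12.29, 16.61, 20.93, 25.25]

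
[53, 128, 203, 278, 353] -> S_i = 53 + 75*i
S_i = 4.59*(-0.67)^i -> [4.59, -3.08, 2.06, -1.38, 0.92]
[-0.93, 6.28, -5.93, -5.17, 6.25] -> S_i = Random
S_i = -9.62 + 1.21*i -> [-9.62, -8.41, -7.2, -5.99, -4.78]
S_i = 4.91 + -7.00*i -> [4.91, -2.09, -9.09, -16.09, -23.09]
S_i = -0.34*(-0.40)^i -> [-0.34, 0.14, -0.05, 0.02, -0.01]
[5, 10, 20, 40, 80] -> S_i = 5*2^i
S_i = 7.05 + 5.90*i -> [7.05, 12.95, 18.85, 24.75, 30.65]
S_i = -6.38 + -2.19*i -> [-6.38, -8.57, -10.76, -12.95, -15.14]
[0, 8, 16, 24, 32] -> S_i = 0 + 8*i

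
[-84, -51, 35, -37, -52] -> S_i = Random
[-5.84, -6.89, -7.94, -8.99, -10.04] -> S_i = -5.84 + -1.05*i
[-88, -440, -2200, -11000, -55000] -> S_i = -88*5^i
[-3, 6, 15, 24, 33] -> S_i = -3 + 9*i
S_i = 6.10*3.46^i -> [6.1, 21.11, 73.03, 252.67, 874.25]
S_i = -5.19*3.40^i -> [-5.19, -17.65, -60.0, -203.99, -693.56]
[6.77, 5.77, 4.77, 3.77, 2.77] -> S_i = 6.77 + -1.00*i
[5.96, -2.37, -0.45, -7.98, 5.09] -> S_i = Random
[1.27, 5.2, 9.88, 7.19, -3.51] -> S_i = Random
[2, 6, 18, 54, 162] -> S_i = 2*3^i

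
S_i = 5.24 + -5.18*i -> [5.24, 0.06, -5.12, -10.3, -15.48]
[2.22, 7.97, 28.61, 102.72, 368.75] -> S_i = 2.22*3.59^i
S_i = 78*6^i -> [78, 468, 2808, 16848, 101088]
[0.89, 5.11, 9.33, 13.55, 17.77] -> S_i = 0.89 + 4.22*i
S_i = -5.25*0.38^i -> [-5.25, -2.0, -0.76, -0.29, -0.11]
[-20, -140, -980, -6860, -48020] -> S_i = -20*7^i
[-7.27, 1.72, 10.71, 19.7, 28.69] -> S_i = -7.27 + 8.99*i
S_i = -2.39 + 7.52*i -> [-2.39, 5.13, 12.65, 20.17, 27.69]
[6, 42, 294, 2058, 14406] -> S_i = 6*7^i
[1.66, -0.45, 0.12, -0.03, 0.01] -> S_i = 1.66*(-0.27)^i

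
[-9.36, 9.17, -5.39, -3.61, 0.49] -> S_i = Random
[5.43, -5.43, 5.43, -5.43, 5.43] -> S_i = 5.43*(-1.00)^i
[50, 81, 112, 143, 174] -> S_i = 50 + 31*i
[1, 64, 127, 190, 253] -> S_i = 1 + 63*i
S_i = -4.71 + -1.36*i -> [-4.71, -6.07, -7.43, -8.79, -10.15]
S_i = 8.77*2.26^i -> [8.77, 19.82, 44.79, 101.23, 228.79]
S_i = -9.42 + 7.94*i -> [-9.42, -1.48, 6.46, 14.4, 22.34]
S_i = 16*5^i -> [16, 80, 400, 2000, 10000]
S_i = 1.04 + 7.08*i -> [1.04, 8.12, 15.2, 22.28, 29.36]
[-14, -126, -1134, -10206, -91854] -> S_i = -14*9^i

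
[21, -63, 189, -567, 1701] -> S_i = 21*-3^i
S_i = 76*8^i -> [76, 608, 4864, 38912, 311296]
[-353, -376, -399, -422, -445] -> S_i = -353 + -23*i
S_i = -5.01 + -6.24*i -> [-5.01, -11.25, -17.49, -23.73, -29.97]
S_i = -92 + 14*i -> [-92, -78, -64, -50, -36]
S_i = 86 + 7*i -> [86, 93, 100, 107, 114]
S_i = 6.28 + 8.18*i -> [6.28, 14.46, 22.64, 30.82, 39.0]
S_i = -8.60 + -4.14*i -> [-8.6, -12.74, -16.88, -21.02, -25.16]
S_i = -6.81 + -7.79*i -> [-6.81, -14.6, -22.39, -30.18, -37.97]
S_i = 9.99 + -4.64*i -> [9.99, 5.35, 0.71, -3.93, -8.57]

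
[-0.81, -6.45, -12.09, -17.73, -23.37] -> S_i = -0.81 + -5.64*i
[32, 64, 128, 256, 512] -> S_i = 32*2^i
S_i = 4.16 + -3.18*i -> [4.16, 0.98, -2.2, -5.38, -8.56]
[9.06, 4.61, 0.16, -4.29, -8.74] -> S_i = 9.06 + -4.45*i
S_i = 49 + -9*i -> [49, 40, 31, 22, 13]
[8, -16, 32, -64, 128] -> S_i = 8*-2^i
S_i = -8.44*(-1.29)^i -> [-8.44, 10.89, -14.05, 18.12, -23.37]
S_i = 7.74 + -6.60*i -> [7.74, 1.14, -5.46, -12.06, -18.66]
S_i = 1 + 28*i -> [1, 29, 57, 85, 113]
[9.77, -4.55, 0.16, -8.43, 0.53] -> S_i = Random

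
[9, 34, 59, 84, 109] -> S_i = 9 + 25*i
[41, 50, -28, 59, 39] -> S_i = Random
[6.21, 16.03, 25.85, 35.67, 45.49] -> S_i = 6.21 + 9.82*i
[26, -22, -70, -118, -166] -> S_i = 26 + -48*i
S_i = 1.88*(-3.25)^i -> [1.88, -6.11, 19.86, -64.54, 209.74]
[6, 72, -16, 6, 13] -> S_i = Random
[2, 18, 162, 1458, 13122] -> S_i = 2*9^i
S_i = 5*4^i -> [5, 20, 80, 320, 1280]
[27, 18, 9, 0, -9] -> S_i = 27 + -9*i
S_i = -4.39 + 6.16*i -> [-4.39, 1.77, 7.93, 14.09, 20.25]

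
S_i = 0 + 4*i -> [0, 4, 8, 12, 16]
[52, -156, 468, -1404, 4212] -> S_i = 52*-3^i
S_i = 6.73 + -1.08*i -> [6.73, 5.65, 4.57, 3.49, 2.41]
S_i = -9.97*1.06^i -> [-9.97, -10.57, -11.2, -11.87, -12.59]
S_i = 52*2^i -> [52, 104, 208, 416, 832]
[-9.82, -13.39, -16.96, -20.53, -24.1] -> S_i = -9.82 + -3.57*i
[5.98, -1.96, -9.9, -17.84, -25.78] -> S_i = 5.98 + -7.94*i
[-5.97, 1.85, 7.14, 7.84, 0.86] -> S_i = Random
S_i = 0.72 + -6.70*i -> [0.72, -5.98, -12.68, -19.38, -26.08]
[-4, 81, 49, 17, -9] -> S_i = Random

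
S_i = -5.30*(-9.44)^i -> [-5.3, 50.03, -472.3, 4458.53, -42088.54]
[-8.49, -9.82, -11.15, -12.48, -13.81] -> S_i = -8.49 + -1.33*i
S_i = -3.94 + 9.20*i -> [-3.94, 5.26, 14.46, 23.66, 32.86]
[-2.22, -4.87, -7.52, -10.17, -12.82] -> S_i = -2.22 + -2.65*i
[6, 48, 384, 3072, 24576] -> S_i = 6*8^i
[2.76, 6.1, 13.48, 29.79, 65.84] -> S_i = 2.76*2.21^i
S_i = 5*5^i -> [5, 25, 125, 625, 3125]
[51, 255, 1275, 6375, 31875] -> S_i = 51*5^i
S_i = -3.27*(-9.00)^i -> [-3.27, 29.43, -264.87, 2383.83, -21454.47]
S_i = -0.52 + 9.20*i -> [-0.52, 8.68, 17.88, 27.08, 36.28]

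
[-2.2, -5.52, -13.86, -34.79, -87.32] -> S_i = -2.20*2.51^i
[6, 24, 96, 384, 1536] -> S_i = 6*4^i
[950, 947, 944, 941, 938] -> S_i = 950 + -3*i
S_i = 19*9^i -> [19, 171, 1539, 13851, 124659]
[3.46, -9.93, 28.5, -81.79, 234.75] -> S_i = 3.46*(-2.87)^i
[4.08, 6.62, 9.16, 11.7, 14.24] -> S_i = 4.08 + 2.54*i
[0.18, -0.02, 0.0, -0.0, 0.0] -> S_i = 0.18*(-0.11)^i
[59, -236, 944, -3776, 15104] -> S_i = 59*-4^i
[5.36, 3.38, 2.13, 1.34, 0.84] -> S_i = 5.36*0.63^i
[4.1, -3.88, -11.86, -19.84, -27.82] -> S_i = 4.10 + -7.98*i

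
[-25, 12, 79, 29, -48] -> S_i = Random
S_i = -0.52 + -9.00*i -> [-0.52, -9.52, -18.52, -27.52, -36.52]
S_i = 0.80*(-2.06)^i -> [0.8, -1.65, 3.39, -6.99, 14.41]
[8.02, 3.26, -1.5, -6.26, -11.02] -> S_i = 8.02 + -4.76*i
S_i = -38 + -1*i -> [-38, -39, -40, -41, -42]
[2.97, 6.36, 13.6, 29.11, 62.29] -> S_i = 2.97*2.14^i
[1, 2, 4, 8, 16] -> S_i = 1*2^i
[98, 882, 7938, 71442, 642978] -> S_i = 98*9^i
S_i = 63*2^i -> [63, 126, 252, 504, 1008]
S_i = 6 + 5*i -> [6, 11, 16, 21, 26]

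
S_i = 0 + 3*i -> [0, 3, 6, 9, 12]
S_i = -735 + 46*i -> [-735, -689, -643, -597, -551]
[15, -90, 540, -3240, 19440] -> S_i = 15*-6^i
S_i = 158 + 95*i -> [158, 253, 348, 443, 538]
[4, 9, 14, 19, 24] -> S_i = 4 + 5*i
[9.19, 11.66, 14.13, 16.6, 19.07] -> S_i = 9.19 + 2.47*i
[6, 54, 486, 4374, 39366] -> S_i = 6*9^i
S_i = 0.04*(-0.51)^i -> [0.04, -0.02, 0.01, -0.01, 0.0]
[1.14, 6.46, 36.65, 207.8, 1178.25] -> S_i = 1.14*5.67^i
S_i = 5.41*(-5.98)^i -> [5.41, -32.35, 193.46, -1156.91, 6918.34]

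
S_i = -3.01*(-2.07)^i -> [-3.01, 6.23, -12.9, 26.7, -55.26]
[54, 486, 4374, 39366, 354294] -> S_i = 54*9^i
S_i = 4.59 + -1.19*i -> [4.59, 3.4, 2.21, 1.02, -0.17]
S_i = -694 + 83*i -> [-694, -611, -528, -445, -362]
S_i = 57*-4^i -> [57, -228, 912, -3648, 14592]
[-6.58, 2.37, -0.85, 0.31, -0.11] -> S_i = -6.58*(-0.36)^i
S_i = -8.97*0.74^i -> [-8.97, -6.64, -4.91, -3.63, -2.69]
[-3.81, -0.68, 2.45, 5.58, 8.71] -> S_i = -3.81 + 3.13*i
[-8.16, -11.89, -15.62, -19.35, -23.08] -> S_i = -8.16 + -3.73*i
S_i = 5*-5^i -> [5, -25, 125, -625, 3125]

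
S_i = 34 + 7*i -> [34, 41, 48, 55, 62]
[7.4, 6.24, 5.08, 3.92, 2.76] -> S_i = 7.40 + -1.16*i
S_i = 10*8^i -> [10, 80, 640, 5120, 40960]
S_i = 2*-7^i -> [2, -14, 98, -686, 4802]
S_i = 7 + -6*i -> [7, 1, -5, -11, -17]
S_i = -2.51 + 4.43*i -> [-2.51, 1.92, 6.35, 10.78, 15.21]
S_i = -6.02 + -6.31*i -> [-6.02, -12.33, -18.64, -24.95, -31.26]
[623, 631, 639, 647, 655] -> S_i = 623 + 8*i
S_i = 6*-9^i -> [6, -54, 486, -4374, 39366]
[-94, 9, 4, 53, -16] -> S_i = Random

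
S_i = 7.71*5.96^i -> [7.71, 45.95, 273.87, 1632.27, 9728.36]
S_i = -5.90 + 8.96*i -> [-5.9, 3.06, 12.02, 20.98, 29.94]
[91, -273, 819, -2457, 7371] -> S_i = 91*-3^i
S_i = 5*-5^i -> [5, -25, 125, -625, 3125]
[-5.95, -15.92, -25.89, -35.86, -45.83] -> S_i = -5.95 + -9.97*i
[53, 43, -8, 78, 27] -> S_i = Random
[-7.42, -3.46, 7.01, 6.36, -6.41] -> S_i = Random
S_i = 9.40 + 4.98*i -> [9.4, 14.38, 19.36, 24.34, 29.32]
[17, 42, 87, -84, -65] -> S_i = Random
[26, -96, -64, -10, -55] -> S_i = Random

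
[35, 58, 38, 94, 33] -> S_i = Random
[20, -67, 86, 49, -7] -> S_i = Random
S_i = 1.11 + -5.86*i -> [1.11, -4.75, -10.61, -16.47, -22.33]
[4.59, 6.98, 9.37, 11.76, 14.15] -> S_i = 4.59 + 2.39*i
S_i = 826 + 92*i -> [826, 918, 1010, 1102, 1194]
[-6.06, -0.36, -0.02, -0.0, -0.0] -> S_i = -6.06*0.06^i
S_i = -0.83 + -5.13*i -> [-0.83, -5.96, -11.09, -16.22, -21.35]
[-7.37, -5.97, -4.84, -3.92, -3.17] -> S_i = -7.37*0.81^i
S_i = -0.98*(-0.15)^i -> [-0.98, 0.15, -0.02, 0.0, -0.0]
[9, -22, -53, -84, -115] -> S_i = 9 + -31*i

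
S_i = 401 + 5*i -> [401, 406, 411, 416, 421]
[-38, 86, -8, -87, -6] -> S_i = Random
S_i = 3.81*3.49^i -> [3.81, 13.3, 46.41, 161.96, 565.23]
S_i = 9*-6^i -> [9, -54, 324, -1944, 11664]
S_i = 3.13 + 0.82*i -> [3.13, 3.95, 4.77, 5.59, 6.41]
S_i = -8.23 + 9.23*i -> [-8.23, 1.0, 10.23, 19.46, 28.69]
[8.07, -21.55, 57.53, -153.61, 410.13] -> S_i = 8.07*(-2.67)^i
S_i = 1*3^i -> [1, 3, 9, 27, 81]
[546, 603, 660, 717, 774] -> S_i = 546 + 57*i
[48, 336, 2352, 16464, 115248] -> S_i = 48*7^i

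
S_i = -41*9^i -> [-41, -369, -3321, -29889, -269001]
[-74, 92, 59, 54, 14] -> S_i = Random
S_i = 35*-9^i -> [35, -315, 2835, -25515, 229635]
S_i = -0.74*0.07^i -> [-0.74, -0.05, -0.0, -0.0, -0.0]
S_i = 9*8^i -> [9, 72, 576, 4608, 36864]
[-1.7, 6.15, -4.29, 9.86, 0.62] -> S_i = Random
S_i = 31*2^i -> [31, 62, 124, 248, 496]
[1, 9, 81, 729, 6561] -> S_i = 1*9^i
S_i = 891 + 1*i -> [891, 892, 893, 894, 895]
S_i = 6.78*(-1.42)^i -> [6.78, -9.63, 13.67, -19.41, 27.57]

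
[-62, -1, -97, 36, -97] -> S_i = Random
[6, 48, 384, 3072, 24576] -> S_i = 6*8^i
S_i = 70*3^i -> [70, 210, 630, 1890, 5670]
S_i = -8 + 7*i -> [-8, -1, 6, 13, 20]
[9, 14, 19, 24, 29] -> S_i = 9 + 5*i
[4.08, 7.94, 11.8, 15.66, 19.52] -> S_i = 4.08 + 3.86*i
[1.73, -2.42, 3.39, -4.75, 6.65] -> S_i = 1.73*(-1.40)^i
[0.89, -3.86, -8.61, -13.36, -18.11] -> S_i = 0.89 + -4.75*i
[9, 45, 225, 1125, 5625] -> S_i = 9*5^i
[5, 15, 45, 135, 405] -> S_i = 5*3^i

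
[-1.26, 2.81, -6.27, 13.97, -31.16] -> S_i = -1.26*(-2.23)^i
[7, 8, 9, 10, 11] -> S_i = 7 + 1*i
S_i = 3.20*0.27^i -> [3.2, 0.86, 0.23, 0.06, 0.02]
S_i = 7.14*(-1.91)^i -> [7.14, -13.64, 26.05, -49.75, 95.02]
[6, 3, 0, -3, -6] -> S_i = 6 + -3*i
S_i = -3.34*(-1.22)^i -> [-3.34, 4.07, -4.97, 6.06, -7.4]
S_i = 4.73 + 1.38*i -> [4.73, 6.11, 7.49, 8.87, 10.25]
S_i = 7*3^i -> [7, 21, 63, 189, 567]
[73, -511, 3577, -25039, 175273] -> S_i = 73*-7^i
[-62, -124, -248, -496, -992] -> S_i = -62*2^i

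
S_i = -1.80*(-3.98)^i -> [-1.8, 7.16, -28.51, 113.48, -451.65]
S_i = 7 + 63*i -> [7, 70, 133, 196, 259]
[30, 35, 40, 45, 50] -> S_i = 30 + 5*i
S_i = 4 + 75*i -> [4, 79, 154, 229, 304]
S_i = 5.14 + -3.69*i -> [5.14, 1.45, -2.24, -5.93, -9.62]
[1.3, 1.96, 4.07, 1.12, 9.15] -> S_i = Random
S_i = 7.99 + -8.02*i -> [7.99, -0.03, -8.05, -16.07, -24.09]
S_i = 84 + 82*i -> [84, 166, 248, 330, 412]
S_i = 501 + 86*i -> [501, 587, 673, 759, 845]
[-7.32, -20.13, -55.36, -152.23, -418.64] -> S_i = -7.32*2.75^i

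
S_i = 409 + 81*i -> [409, 490, 571, 652, 733]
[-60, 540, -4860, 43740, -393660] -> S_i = -60*-9^i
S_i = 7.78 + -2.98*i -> [7.78, 4.8, 1.82, -1.16, -4.14]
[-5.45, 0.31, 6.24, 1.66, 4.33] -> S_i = Random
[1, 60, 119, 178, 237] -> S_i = 1 + 59*i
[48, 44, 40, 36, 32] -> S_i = 48 + -4*i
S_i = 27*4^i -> [27, 108, 432, 1728, 6912]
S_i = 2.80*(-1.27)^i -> [2.8, -3.56, 4.52, -5.74, 7.28]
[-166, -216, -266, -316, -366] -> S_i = -166 + -50*i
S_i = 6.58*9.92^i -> [6.58, 65.27, 647.51, 6423.34, 63719.53]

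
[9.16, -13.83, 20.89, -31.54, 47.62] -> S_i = 9.16*(-1.51)^i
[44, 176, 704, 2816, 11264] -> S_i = 44*4^i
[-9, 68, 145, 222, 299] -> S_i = -9 + 77*i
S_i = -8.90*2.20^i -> [-8.9, -19.58, -43.08, -94.77, -208.49]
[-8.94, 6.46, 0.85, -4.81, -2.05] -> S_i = Random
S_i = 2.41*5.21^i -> [2.41, 12.56, 65.42, 340.82, 1775.69]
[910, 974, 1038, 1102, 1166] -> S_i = 910 + 64*i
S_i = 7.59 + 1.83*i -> [7.59, 9.42, 11.25, 13.08, 14.91]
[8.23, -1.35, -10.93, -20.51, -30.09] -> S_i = 8.23 + -9.58*i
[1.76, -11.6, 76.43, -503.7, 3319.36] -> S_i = 1.76*(-6.59)^i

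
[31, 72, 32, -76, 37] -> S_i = Random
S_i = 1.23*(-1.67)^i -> [1.23, -2.05, 3.43, -5.73, 9.57]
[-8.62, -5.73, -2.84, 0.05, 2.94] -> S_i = -8.62 + 2.89*i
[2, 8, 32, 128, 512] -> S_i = 2*4^i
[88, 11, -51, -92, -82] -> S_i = Random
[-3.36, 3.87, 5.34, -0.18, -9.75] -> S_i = Random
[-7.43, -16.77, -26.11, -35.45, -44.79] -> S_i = -7.43 + -9.34*i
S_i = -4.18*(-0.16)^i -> [-4.18, 0.67, -0.11, 0.02, -0.0]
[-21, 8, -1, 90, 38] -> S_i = Random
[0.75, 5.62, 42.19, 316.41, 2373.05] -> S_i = 0.75*7.50^i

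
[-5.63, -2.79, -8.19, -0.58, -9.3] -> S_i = Random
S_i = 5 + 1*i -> [5, 6, 7, 8, 9]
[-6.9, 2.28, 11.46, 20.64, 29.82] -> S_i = -6.90 + 9.18*i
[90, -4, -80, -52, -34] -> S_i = Random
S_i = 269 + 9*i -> [269, 278, 287, 296, 305]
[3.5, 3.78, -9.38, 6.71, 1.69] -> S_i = Random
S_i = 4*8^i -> [4, 32, 256, 2048, 16384]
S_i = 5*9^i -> [5, 45, 405, 3645, 32805]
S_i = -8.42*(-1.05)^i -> [-8.42, 8.84, -9.28, 9.75, -10.23]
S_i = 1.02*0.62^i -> [1.02, 0.63, 0.39, 0.24, 0.15]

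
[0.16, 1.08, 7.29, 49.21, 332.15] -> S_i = 0.16*6.75^i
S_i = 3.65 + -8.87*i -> [3.65, -5.22, -14.09, -22.96, -31.83]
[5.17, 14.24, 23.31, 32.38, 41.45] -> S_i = 5.17 + 9.07*i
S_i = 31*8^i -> [31, 248, 1984, 15872, 126976]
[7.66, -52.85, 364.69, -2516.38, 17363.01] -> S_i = 7.66*(-6.90)^i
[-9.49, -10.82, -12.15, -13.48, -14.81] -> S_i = -9.49 + -1.33*i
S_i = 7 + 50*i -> [7, 57, 107, 157, 207]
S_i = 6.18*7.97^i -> [6.18, 49.25, 392.56, 3128.7, 24935.71]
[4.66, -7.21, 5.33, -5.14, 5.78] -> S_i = Random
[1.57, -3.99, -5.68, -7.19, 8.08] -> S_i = Random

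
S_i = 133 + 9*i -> [133, 142, 151, 160, 169]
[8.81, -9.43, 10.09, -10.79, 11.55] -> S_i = 8.81*(-1.07)^i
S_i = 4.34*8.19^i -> [4.34, 35.54, 291.11, 2384.19, 19526.54]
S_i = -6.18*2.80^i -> [-6.18, -17.3, -48.45, -135.66, -379.86]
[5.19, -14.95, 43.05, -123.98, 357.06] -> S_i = 5.19*(-2.88)^i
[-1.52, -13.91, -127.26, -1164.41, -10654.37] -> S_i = -1.52*9.15^i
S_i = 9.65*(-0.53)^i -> [9.65, -5.11, 2.71, -1.44, 0.76]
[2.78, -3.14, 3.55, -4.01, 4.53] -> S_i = 2.78*(-1.13)^i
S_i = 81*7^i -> [81, 567, 3969, 27783, 194481]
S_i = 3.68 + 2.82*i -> [3.68, 6.5, 9.32, 12.14, 14.96]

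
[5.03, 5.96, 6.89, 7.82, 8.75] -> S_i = 5.03 + 0.93*i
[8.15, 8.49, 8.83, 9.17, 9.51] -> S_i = 8.15 + 0.34*i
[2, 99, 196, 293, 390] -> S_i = 2 + 97*i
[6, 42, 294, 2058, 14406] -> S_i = 6*7^i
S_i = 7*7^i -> [7, 49, 343, 2401, 16807]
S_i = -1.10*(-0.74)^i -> [-1.1, 0.81, -0.6, 0.45, -0.33]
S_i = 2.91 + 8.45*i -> [2.91, 11.36, 19.81, 28.26, 36.71]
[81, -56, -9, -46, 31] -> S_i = Random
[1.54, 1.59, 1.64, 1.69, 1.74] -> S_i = 1.54 + 0.05*i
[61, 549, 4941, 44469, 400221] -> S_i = 61*9^i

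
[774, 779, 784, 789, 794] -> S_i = 774 + 5*i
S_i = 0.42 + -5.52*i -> [0.42, -5.1, -10.62, -16.14, -21.66]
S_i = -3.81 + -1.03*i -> [-3.81, -4.84, -5.87, -6.9, -7.93]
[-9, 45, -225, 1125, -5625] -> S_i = -9*-5^i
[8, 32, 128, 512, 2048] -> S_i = 8*4^i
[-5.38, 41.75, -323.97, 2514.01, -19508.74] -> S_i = -5.38*(-7.76)^i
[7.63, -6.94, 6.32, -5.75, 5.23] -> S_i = 7.63*(-0.91)^i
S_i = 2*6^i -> [2, 12, 72, 432, 2592]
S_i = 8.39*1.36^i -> [8.39, 11.41, 15.52, 21.1, 28.7]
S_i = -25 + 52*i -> [-25, 27, 79, 131, 183]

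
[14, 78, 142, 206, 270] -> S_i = 14 + 64*i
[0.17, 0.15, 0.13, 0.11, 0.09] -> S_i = 0.17*0.86^i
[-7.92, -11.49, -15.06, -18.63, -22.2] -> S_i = -7.92 + -3.57*i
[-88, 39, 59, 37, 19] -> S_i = Random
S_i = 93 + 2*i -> [93, 95, 97, 99, 101]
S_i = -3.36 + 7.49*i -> [-3.36, 4.13, 11.62, 19.11, 26.6]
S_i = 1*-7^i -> [1, -7, 49, -343, 2401]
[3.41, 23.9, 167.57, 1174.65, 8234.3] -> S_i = 3.41*7.01^i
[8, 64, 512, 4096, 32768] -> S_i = 8*8^i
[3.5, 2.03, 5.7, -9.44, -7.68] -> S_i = Random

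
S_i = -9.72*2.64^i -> [-9.72, -25.66, -67.74, -178.85, -472.15]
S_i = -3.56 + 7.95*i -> [-3.56, 4.39, 12.34, 20.29, 28.24]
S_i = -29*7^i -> [-29, -203, -1421, -9947, -69629]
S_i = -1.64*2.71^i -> [-1.64, -4.44, -12.04, -32.64, -88.45]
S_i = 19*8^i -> [19, 152, 1216, 9728, 77824]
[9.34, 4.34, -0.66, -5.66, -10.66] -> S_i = 9.34 + -5.00*i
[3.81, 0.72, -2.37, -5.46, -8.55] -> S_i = 3.81 + -3.09*i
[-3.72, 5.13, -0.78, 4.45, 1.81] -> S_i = Random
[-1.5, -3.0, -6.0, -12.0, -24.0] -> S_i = -1.50*2.00^i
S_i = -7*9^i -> [-7, -63, -567, -5103, -45927]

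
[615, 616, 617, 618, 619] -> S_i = 615 + 1*i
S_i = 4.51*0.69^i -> [4.51, 3.11, 2.15, 1.48, 1.02]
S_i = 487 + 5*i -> [487, 492, 497, 502, 507]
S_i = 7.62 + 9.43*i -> [7.62, 17.05, 26.48, 35.91, 45.34]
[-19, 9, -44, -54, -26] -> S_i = Random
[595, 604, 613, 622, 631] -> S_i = 595 + 9*i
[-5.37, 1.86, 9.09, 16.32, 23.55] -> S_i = -5.37 + 7.23*i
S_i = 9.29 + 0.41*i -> [9.29, 9.7, 10.11, 10.52, 10.93]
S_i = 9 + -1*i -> [9, 8, 7, 6, 5]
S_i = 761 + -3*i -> [761, 758, 755, 752, 749]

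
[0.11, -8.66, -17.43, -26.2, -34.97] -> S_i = 0.11 + -8.77*i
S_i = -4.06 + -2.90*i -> [-4.06, -6.96, -9.86, -12.76, -15.66]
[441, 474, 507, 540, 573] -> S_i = 441 + 33*i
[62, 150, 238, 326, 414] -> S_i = 62 + 88*i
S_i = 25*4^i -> [25, 100, 400, 1600, 6400]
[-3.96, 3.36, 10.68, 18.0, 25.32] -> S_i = -3.96 + 7.32*i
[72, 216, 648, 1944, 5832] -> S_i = 72*3^i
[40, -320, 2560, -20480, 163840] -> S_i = 40*-8^i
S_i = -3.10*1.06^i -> [-3.1, -3.29, -3.48, -3.69, -3.91]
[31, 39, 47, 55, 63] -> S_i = 31 + 8*i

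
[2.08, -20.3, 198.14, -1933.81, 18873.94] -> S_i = 2.08*(-9.76)^i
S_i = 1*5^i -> [1, 5, 25, 125, 625]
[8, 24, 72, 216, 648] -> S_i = 8*3^i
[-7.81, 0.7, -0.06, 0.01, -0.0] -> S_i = -7.81*(-0.09)^i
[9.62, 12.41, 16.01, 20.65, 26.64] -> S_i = 9.62*1.29^i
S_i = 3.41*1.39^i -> [3.41, 4.74, 6.59, 9.16, 12.73]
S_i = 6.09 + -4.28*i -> [6.09, 1.81, -2.47, -6.75, -11.03]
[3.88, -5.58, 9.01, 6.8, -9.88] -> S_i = Random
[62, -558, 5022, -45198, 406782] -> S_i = 62*-9^i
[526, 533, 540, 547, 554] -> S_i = 526 + 7*i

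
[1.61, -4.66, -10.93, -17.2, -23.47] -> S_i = 1.61 + -6.27*i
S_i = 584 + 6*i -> [584, 590, 596, 602, 608]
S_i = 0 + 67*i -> [0, 67, 134, 201, 268]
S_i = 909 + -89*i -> [909, 820, 731, 642, 553]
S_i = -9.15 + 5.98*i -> [-9.15, -3.17, 2.81, 8.79, 14.77]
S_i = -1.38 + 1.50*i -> [-1.38, 0.12, 1.62, 3.12, 4.62]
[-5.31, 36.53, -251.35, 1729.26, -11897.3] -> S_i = -5.31*(-6.88)^i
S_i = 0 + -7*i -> [0, -7, -14, -21, -28]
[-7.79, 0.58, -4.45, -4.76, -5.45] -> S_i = Random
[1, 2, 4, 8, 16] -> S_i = 1*2^i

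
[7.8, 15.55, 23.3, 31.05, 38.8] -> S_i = 7.80 + 7.75*i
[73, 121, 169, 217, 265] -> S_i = 73 + 48*i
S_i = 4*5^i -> [4, 20, 100, 500, 2500]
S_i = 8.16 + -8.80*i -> [8.16, -0.64, -9.44, -18.24, -27.04]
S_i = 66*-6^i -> [66, -396, 2376, -14256, 85536]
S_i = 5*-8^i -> [5, -40, 320, -2560, 20480]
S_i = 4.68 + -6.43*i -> [4.68, -1.75, -8.18, -14.61, -21.04]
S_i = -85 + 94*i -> [-85, 9, 103, 197, 291]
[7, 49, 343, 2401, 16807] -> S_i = 7*7^i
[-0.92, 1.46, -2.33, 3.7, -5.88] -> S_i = -0.92*(-1.59)^i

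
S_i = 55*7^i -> [55, 385, 2695, 18865, 132055]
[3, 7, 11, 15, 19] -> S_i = 3 + 4*i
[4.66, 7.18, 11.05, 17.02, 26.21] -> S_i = 4.66*1.54^i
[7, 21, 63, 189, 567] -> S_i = 7*3^i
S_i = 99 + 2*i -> [99, 101, 103, 105, 107]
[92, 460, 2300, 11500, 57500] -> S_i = 92*5^i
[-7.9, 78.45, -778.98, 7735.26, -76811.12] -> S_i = -7.90*(-9.93)^i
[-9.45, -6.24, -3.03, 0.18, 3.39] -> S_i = -9.45 + 3.21*i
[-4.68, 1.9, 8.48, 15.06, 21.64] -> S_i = -4.68 + 6.58*i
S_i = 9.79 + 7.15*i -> [9.79, 16.94, 24.09, 31.24, 38.39]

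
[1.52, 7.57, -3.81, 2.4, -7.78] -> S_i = Random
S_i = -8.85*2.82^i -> [-8.85, -24.96, -70.38, -198.47, -559.68]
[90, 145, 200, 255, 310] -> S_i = 90 + 55*i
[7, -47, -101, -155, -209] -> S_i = 7 + -54*i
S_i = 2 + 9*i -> [2, 11, 20, 29, 38]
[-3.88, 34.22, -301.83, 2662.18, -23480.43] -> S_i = -3.88*(-8.82)^i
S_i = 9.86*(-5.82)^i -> [9.86, -57.39, 333.98, -1943.77, 11312.77]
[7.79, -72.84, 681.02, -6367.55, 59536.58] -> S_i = 7.79*(-9.35)^i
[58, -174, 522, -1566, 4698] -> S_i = 58*-3^i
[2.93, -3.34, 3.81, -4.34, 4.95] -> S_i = 2.93*(-1.14)^i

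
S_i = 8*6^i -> [8, 48, 288, 1728, 10368]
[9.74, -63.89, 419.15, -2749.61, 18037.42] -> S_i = 9.74*(-6.56)^i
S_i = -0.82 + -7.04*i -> [-0.82, -7.86, -14.9, -21.94, -28.98]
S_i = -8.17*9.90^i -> [-8.17, -80.88, -800.74, -7927.34, -78480.69]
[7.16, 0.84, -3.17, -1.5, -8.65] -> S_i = Random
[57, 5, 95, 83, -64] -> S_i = Random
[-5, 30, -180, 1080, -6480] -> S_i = -5*-6^i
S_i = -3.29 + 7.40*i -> [-3.29, 4.11, 11.51, 18.91, 26.31]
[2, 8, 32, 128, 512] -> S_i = 2*4^i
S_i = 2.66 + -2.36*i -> [2.66, 0.3, -2.06, -4.42, -6.78]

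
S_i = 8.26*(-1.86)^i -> [8.26, -15.36, 28.58, -53.15, 98.86]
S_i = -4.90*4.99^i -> [-4.9, -24.45, -122.01, -608.83, -3038.07]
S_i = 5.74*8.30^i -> [5.74, 47.64, 395.43, 3282.06, 27241.08]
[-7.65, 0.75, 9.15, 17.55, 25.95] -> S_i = -7.65 + 8.40*i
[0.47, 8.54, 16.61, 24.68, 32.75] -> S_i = 0.47 + 8.07*i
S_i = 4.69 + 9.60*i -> [4.69, 14.29, 23.89, 33.49, 43.09]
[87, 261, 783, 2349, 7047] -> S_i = 87*3^i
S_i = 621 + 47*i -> [621, 668, 715, 762, 809]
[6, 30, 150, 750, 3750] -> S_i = 6*5^i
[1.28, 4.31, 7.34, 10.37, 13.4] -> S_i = 1.28 + 3.03*i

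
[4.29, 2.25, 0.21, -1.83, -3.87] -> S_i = 4.29 + -2.04*i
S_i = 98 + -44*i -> [98, 54, 10, -34, -78]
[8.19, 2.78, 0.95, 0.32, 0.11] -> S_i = 8.19*0.34^i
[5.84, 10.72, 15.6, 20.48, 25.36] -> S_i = 5.84 + 4.88*i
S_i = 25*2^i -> [25, 50, 100, 200, 400]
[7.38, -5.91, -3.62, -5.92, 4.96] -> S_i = Random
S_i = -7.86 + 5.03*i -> [-7.86, -2.83, 2.2, 7.23, 12.26]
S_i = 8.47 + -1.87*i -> [8.47, 6.6, 4.73, 2.86, 0.99]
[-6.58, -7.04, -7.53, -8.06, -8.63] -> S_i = -6.58*1.07^i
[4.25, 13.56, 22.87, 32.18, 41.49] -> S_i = 4.25 + 9.31*i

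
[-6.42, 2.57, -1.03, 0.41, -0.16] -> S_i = -6.42*(-0.40)^i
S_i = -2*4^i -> [-2, -8, -32, -128, -512]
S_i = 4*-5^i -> [4, -20, 100, -500, 2500]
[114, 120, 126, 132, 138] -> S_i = 114 + 6*i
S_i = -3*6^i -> [-3, -18, -108, -648, -3888]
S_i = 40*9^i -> [40, 360, 3240, 29160, 262440]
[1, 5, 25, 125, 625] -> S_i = 1*5^i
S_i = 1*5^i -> [1, 5, 25, 125, 625]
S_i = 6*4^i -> [6, 24, 96, 384, 1536]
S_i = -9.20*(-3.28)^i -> [-9.2, 30.18, -98.98, 324.65, -1064.84]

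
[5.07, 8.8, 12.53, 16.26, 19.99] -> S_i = 5.07 + 3.73*i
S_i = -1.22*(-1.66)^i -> [-1.22, 2.03, -3.36, 5.58, -9.26]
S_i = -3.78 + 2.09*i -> [-3.78, -1.69, 0.4, 2.49, 4.58]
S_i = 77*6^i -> [77, 462, 2772, 16632, 99792]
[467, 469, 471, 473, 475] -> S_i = 467 + 2*i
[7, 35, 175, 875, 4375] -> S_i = 7*5^i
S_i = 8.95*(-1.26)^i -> [8.95, -11.28, 14.21, -17.9, 22.56]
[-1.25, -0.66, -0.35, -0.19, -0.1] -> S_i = -1.25*0.53^i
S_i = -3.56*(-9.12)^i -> [-3.56, 32.47, -296.1, 2700.44, -24628.01]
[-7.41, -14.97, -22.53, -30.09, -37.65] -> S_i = -7.41 + -7.56*i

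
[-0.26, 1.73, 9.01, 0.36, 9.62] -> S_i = Random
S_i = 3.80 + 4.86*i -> [3.8, 8.66, 13.52, 18.38, 23.24]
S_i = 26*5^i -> [26, 130, 650, 3250, 16250]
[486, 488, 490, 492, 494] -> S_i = 486 + 2*i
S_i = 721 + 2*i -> [721, 723, 725, 727, 729]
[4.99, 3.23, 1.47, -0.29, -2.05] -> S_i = 4.99 + -1.76*i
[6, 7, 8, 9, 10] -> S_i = 6 + 1*i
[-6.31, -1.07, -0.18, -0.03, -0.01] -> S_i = -6.31*0.17^i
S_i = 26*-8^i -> [26, -208, 1664, -13312, 106496]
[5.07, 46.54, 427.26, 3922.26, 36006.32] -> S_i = 5.07*9.18^i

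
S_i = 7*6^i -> [7, 42, 252, 1512, 9072]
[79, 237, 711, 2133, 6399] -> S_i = 79*3^i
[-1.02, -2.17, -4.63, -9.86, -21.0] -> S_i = -1.02*2.13^i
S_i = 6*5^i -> [6, 30, 150, 750, 3750]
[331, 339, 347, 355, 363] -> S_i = 331 + 8*i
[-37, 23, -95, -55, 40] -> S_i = Random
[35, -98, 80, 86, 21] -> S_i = Random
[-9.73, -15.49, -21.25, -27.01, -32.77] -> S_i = -9.73 + -5.76*i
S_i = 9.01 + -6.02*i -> [9.01, 2.99, -3.03, -9.05, -15.07]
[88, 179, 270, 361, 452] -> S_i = 88 + 91*i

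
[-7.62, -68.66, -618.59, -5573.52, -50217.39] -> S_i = -7.62*9.01^i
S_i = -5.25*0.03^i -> [-5.25, -0.16, -0.0, -0.0, -0.0]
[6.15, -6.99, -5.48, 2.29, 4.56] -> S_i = Random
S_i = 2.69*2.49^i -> [2.69, 6.7, 16.68, 41.53, 103.41]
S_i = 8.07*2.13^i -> [8.07, 17.19, 36.61, 77.99, 166.11]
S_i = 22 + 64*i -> [22, 86, 150, 214, 278]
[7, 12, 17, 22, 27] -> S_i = 7 + 5*i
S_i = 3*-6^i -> [3, -18, 108, -648, 3888]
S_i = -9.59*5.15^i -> [-9.59, -49.39, -254.35, -1309.91, -6746.02]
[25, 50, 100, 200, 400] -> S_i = 25*2^i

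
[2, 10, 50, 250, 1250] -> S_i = 2*5^i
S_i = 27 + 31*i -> [27, 58, 89, 120, 151]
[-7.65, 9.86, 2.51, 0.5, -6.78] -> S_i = Random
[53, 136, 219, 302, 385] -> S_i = 53 + 83*i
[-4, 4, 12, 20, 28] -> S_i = -4 + 8*i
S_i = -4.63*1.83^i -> [-4.63, -8.47, -15.51, -28.37, -51.93]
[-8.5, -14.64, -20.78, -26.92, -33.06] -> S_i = -8.50 + -6.14*i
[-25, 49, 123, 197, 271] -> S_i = -25 + 74*i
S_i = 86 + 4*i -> [86, 90, 94, 98, 102]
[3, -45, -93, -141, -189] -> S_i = 3 + -48*i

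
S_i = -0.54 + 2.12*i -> [-0.54, 1.58, 3.7, 5.82, 7.94]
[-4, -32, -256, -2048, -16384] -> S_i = -4*8^i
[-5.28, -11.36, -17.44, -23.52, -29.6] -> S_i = -5.28 + -6.08*i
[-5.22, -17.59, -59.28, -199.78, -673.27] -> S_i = -5.22*3.37^i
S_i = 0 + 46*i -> [0, 46, 92, 138, 184]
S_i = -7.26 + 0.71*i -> [-7.26, -6.55, -5.84, -5.13, -4.42]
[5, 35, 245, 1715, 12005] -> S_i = 5*7^i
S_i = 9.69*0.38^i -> [9.69, 3.68, 1.4, 0.53, 0.2]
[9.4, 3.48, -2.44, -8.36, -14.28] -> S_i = 9.40 + -5.92*i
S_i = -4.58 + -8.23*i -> [-4.58, -12.81, -21.04, -29.27, -37.5]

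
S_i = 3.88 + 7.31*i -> [3.88, 11.19, 18.5, 25.81, 33.12]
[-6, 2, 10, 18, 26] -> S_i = -6 + 8*i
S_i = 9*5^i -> [9, 45, 225, 1125, 5625]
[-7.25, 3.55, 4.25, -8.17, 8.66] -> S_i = Random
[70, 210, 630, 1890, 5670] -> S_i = 70*3^i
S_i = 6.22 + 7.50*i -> [6.22, 13.72, 21.22, 28.72, 36.22]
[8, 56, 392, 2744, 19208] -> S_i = 8*7^i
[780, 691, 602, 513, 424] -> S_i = 780 + -89*i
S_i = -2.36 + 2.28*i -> [-2.36, -0.08, 2.2, 4.48, 6.76]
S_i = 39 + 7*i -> [39, 46, 53, 60, 67]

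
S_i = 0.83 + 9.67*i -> [0.83, 10.5, 20.17, 29.84, 39.51]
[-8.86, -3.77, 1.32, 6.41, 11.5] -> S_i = -8.86 + 5.09*i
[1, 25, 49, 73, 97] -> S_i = 1 + 24*i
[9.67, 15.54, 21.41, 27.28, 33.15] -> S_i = 9.67 + 5.87*i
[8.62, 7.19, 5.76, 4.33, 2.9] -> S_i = 8.62 + -1.43*i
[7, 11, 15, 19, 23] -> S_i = 7 + 4*i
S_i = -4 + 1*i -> [-4, -3, -2, -1, 0]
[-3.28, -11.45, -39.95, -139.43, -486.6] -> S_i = -3.28*3.49^i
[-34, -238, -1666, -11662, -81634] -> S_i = -34*7^i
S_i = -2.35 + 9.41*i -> [-2.35, 7.06, 16.47, 25.88, 35.29]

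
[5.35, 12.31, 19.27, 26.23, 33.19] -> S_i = 5.35 + 6.96*i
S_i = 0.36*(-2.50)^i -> [0.36, -0.9, 2.25, -5.62, 14.06]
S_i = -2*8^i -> [-2, -16, -128, -1024, -8192]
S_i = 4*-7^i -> [4, -28, 196, -1372, 9604]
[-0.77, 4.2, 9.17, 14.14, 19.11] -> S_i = -0.77 + 4.97*i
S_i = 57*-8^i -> [57, -456, 3648, -29184, 233472]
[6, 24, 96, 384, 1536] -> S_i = 6*4^i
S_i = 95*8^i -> [95, 760, 6080, 48640, 389120]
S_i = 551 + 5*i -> [551, 556, 561, 566, 571]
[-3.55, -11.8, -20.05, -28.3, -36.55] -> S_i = -3.55 + -8.25*i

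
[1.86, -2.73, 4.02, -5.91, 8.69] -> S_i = 1.86*(-1.47)^i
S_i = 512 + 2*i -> [512, 514, 516, 518, 520]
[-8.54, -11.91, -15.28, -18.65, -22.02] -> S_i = -8.54 + -3.37*i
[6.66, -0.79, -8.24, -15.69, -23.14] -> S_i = 6.66 + -7.45*i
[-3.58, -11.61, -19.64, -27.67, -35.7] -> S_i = -3.58 + -8.03*i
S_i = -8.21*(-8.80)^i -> [-8.21, 72.25, -635.78, 5594.89, -49234.99]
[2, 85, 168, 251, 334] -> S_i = 2 + 83*i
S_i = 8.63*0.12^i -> [8.63, 1.04, 0.12, 0.01, 0.0]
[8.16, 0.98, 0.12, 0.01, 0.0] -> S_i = 8.16*0.12^i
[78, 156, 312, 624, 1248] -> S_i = 78*2^i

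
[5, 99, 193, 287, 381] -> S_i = 5 + 94*i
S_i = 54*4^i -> [54, 216, 864, 3456, 13824]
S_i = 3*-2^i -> [3, -6, 12, -24, 48]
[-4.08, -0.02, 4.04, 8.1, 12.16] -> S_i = -4.08 + 4.06*i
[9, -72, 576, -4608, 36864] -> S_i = 9*-8^i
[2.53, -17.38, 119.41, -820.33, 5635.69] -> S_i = 2.53*(-6.87)^i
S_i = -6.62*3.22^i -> [-6.62, -21.32, -68.64, -221.02, -711.67]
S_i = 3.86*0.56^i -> [3.86, 2.16, 1.21, 0.68, 0.38]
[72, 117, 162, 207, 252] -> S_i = 72 + 45*i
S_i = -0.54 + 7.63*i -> [-0.54, 7.09, 14.72, 22.35, 29.98]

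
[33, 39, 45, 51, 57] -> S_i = 33 + 6*i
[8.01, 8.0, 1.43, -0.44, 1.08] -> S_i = Random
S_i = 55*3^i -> [55, 165, 495, 1485, 4455]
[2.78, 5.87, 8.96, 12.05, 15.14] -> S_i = 2.78 + 3.09*i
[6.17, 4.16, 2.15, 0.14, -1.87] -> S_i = 6.17 + -2.01*i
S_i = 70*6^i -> [70, 420, 2520, 15120, 90720]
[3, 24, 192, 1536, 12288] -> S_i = 3*8^i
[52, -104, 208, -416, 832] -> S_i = 52*-2^i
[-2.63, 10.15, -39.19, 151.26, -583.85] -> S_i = -2.63*(-3.86)^i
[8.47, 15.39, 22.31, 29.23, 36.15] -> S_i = 8.47 + 6.92*i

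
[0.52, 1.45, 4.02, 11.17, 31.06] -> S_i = 0.52*2.78^i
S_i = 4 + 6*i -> [4, 10, 16, 22, 28]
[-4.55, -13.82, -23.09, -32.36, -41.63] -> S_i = -4.55 + -9.27*i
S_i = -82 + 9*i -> [-82, -73, -64, -55, -46]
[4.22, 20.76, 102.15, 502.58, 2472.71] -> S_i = 4.22*4.92^i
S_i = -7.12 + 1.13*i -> [-7.12, -5.99, -4.86, -3.73, -2.6]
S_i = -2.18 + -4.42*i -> [-2.18, -6.6, -11.02, -15.44, -19.86]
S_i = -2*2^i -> [-2, -4, -8, -16, -32]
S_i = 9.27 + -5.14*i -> [9.27, 4.13, -1.01, -6.15, -11.29]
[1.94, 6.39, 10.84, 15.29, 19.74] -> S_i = 1.94 + 4.45*i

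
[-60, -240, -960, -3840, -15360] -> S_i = -60*4^i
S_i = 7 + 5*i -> [7, 12, 17, 22, 27]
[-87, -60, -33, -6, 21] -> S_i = -87 + 27*i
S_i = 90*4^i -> [90, 360, 1440, 5760, 23040]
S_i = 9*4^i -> [9, 36, 144, 576, 2304]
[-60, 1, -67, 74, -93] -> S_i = Random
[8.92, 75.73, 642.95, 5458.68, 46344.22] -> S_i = 8.92*8.49^i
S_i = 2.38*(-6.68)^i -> [2.38, -15.9, 106.2, -709.42, 4738.96]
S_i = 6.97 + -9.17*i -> [6.97, -2.2, -11.37, -20.54, -29.71]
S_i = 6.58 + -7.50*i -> [6.58, -0.92, -8.42, -15.92, -23.42]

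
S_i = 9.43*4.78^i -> [9.43, 45.08, 215.46, 1029.9, 4922.93]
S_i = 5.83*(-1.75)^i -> [5.83, -10.2, 17.85, -31.25, 54.68]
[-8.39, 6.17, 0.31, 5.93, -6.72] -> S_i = Random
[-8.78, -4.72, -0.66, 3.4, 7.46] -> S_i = -8.78 + 4.06*i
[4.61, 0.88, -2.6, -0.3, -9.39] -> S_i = Random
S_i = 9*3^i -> [9, 27, 81, 243, 729]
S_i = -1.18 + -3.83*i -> [-1.18, -5.01, -8.84, -12.67, -16.5]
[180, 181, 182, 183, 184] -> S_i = 180 + 1*i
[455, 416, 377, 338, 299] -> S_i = 455 + -39*i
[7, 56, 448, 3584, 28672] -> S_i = 7*8^i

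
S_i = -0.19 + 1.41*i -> [-0.19, 1.22, 2.63, 4.04, 5.45]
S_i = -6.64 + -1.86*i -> [-6.64, -8.5, -10.36, -12.22, -14.08]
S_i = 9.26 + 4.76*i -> [9.26, 14.02, 18.78, 23.54, 28.3]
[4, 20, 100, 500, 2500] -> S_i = 4*5^i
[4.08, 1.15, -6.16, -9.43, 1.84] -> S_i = Random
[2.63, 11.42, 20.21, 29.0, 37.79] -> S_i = 2.63 + 8.79*i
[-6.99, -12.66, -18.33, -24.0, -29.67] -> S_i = -6.99 + -5.67*i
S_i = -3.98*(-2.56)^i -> [-3.98, 10.19, -26.08, 66.77, -170.94]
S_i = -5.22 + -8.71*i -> [-5.22, -13.93, -22.64, -31.35, -40.06]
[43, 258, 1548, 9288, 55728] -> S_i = 43*6^i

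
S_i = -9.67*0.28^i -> [-9.67, -2.71, -0.76, -0.21, -0.06]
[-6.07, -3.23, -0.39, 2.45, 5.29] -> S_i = -6.07 + 2.84*i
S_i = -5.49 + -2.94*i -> [-5.49, -8.43, -11.37, -14.31, -17.25]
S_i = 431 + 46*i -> [431, 477, 523, 569, 615]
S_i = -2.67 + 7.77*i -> [-2.67, 5.1, 12.87, 20.64, 28.41]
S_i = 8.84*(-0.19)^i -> [8.84, -1.68, 0.32, -0.06, 0.01]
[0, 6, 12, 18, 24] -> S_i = 0 + 6*i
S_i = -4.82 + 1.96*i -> [-4.82, -2.86, -0.9, 1.06, 3.02]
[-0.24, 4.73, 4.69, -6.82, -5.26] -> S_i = Random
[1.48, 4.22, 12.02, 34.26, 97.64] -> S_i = 1.48*2.85^i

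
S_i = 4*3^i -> [4, 12, 36, 108, 324]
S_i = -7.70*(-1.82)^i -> [-7.7, 14.01, -25.51, 46.42, -84.48]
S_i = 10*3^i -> [10, 30, 90, 270, 810]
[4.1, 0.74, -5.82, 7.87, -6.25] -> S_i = Random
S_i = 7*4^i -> [7, 28, 112, 448, 1792]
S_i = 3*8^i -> [3, 24, 192, 1536, 12288]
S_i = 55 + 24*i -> [55, 79, 103, 127, 151]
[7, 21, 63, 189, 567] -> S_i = 7*3^i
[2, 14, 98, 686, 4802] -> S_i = 2*7^i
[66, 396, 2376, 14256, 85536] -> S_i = 66*6^i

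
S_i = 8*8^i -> [8, 64, 512, 4096, 32768]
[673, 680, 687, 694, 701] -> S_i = 673 + 7*i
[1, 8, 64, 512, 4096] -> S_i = 1*8^i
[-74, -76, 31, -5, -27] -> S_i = Random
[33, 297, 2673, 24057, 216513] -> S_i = 33*9^i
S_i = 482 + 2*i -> [482, 484, 486, 488, 490]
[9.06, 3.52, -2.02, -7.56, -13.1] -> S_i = 9.06 + -5.54*i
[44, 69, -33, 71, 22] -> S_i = Random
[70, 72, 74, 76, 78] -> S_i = 70 + 2*i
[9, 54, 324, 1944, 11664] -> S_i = 9*6^i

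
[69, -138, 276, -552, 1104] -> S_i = 69*-2^i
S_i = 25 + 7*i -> [25, 32, 39, 46, 53]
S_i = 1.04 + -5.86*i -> [1.04, -4.82, -10.68, -16.54, -22.4]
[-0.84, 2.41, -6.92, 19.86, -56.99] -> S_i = -0.84*(-2.87)^i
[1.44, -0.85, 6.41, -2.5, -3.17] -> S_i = Random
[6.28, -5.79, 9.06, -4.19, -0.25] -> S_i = Random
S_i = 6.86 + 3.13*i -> [6.86, 9.99, 13.12, 16.25, 19.38]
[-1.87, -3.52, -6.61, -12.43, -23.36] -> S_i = -1.87*1.88^i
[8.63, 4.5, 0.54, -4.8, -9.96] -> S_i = Random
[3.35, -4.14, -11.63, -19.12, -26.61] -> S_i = 3.35 + -7.49*i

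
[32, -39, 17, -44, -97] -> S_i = Random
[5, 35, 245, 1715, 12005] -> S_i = 5*7^i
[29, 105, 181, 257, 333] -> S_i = 29 + 76*i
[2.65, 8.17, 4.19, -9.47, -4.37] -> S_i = Random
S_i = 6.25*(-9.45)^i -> [6.25, -59.06, 558.14, -5274.43, 49843.35]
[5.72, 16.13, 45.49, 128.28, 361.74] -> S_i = 5.72*2.82^i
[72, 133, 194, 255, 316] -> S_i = 72 + 61*i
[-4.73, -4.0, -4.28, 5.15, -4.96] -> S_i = Random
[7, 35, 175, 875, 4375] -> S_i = 7*5^i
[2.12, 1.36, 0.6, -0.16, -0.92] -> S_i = 2.12 + -0.76*i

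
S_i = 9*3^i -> [9, 27, 81, 243, 729]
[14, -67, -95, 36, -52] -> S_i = Random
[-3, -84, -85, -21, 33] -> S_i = Random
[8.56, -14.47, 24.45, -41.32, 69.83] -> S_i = 8.56*(-1.69)^i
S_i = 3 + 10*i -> [3, 13, 23, 33, 43]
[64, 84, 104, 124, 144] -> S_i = 64 + 20*i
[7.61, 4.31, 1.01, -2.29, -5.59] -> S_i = 7.61 + -3.30*i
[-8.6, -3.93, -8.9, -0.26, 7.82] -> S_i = Random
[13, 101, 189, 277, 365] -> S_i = 13 + 88*i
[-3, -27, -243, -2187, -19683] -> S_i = -3*9^i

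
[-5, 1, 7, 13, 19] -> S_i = -5 + 6*i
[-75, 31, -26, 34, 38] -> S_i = Random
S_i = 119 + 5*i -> [119, 124, 129, 134, 139]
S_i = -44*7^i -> [-44, -308, -2156, -15092, -105644]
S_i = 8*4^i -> [8, 32, 128, 512, 2048]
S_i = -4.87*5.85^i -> [-4.87, -28.49, -166.66, -974.98, -5703.64]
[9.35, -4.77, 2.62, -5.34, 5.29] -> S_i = Random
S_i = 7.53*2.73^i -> [7.53, 20.56, 56.12, 153.21, 418.26]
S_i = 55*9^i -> [55, 495, 4455, 40095, 360855]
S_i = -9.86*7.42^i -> [-9.86, -73.16, -542.86, -4027.99, -29887.7]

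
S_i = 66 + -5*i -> [66, 61, 56, 51, 46]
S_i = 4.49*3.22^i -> [4.49, 14.46, 46.55, 149.9, 482.69]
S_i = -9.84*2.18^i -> [-9.84, -21.45, -46.76, -101.94, -222.24]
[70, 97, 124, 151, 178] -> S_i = 70 + 27*i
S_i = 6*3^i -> [6, 18, 54, 162, 486]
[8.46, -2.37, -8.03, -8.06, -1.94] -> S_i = Random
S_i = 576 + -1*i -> [576, 575, 574, 573, 572]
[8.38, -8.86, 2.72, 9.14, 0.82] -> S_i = Random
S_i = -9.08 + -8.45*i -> [-9.08, -17.53, -25.98, -34.43, -42.88]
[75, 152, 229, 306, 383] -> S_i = 75 + 77*i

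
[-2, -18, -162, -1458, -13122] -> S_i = -2*9^i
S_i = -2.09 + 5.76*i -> [-2.09, 3.67, 9.43, 15.19, 20.95]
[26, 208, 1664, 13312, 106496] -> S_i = 26*8^i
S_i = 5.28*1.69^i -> [5.28, 8.92, 15.08, 25.49, 43.07]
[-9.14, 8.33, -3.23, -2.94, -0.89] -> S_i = Random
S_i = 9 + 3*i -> [9, 12, 15, 18, 21]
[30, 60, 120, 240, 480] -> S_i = 30*2^i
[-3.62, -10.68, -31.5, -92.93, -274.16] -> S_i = -3.62*2.95^i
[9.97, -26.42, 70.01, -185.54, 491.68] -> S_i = 9.97*(-2.65)^i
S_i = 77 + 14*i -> [77, 91, 105, 119, 133]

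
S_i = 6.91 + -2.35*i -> [6.91, 4.56, 2.21, -0.14, -2.49]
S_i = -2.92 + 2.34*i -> [-2.92, -0.58, 1.76, 4.1, 6.44]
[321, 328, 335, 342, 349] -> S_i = 321 + 7*i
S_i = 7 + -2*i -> [7, 5, 3, 1, -1]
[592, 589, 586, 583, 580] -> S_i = 592 + -3*i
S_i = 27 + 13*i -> [27, 40, 53, 66, 79]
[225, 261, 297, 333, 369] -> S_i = 225 + 36*i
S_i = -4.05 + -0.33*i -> [-4.05, -4.38, -4.71, -5.04, -5.37]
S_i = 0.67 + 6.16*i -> [0.67, 6.83, 12.99, 19.15, 25.31]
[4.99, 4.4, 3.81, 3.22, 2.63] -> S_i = 4.99 + -0.59*i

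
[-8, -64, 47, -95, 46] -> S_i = Random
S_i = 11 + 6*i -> [11, 17, 23, 29, 35]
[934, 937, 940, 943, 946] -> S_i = 934 + 3*i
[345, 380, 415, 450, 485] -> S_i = 345 + 35*i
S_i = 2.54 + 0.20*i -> [2.54, 2.74, 2.94, 3.14, 3.34]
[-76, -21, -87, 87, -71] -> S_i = Random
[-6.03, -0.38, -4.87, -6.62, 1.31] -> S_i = Random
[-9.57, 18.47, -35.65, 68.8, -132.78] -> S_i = -9.57*(-1.93)^i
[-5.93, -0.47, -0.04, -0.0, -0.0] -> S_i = -5.93*0.08^i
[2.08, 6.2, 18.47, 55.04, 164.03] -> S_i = 2.08*2.98^i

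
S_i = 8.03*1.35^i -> [8.03, 10.84, 14.63, 19.76, 26.67]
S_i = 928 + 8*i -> [928, 936, 944, 952, 960]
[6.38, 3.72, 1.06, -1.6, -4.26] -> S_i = 6.38 + -2.66*i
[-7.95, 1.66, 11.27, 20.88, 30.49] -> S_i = -7.95 + 9.61*i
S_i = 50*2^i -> [50, 100, 200, 400, 800]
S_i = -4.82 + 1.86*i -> [-4.82, -2.96, -1.1, 0.76, 2.62]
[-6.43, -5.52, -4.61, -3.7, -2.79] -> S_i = -6.43 + 0.91*i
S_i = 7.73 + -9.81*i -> [7.73, -2.08, -11.89, -21.7, -31.51]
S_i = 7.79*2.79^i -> [7.79, 21.73, 60.64, 169.18, 472.01]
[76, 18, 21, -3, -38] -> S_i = Random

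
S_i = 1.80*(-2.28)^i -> [1.8, -4.1, 9.36, -21.33, 48.64]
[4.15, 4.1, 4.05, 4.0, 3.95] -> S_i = 4.15 + -0.05*i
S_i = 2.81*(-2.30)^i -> [2.81, -6.46, 14.86, -34.19, 78.64]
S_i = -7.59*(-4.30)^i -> [-7.59, 32.64, -140.34, 603.46, -2594.87]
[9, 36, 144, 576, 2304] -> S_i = 9*4^i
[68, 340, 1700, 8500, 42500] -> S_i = 68*5^i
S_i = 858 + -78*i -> [858, 780, 702, 624, 546]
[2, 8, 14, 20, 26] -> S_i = 2 + 6*i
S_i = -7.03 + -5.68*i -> [-7.03, -12.71, -18.39, -24.07, -29.75]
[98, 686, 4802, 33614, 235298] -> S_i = 98*7^i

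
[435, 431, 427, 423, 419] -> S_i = 435 + -4*i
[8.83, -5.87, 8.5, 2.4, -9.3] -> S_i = Random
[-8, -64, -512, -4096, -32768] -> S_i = -8*8^i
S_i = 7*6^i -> [7, 42, 252, 1512, 9072]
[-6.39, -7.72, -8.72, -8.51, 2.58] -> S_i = Random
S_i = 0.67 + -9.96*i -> [0.67, -9.29, -19.25, -29.21, -39.17]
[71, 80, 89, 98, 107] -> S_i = 71 + 9*i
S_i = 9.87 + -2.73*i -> [9.87, 7.14, 4.41, 1.68, -1.05]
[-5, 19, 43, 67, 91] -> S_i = -5 + 24*i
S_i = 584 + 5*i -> [584, 589, 594, 599, 604]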